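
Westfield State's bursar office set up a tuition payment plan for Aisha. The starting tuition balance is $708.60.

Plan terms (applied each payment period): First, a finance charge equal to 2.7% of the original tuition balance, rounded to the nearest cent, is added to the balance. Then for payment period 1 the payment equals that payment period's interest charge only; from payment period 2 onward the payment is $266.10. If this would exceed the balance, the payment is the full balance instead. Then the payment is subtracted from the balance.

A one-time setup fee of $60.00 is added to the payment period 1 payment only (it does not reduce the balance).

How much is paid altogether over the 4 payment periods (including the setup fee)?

Payment period 1: $708.60 +$19.13 interest = $727.73; pay $19.13 (+ $60.00 fee) → $708.60
Payment period 2: $708.60 +$19.13 interest = $727.73; pay $266.10 → $461.63
Payment period 3: $461.63 +$19.13 interest = $480.76; pay $266.10 → $214.66
Payment period 4: $214.66 +$19.13 interest = $233.79; pay $233.79 → $0.00
Total paid: $845.12

$845.12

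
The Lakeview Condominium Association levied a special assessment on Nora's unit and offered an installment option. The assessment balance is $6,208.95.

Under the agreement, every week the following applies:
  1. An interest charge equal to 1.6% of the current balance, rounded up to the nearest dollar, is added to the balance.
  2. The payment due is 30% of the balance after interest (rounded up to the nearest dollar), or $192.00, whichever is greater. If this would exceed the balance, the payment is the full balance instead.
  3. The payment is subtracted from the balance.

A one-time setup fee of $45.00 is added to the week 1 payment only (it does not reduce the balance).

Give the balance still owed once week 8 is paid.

$388.95

Week 1: opening $6,208.95; interest $100.00 → $6,308.95; payment $1,893.00 (+ $45.00 fee); balance $4,415.95
Week 2: opening $4,415.95; interest $71.00 → $4,486.95; payment $1,347.00; balance $3,139.95
Week 3: opening $3,139.95; interest $51.00 → $3,190.95; payment $958.00; balance $2,232.95
Week 4: opening $2,232.95; interest $36.00 → $2,268.95; payment $681.00; balance $1,587.95
Week 5: opening $1,587.95; interest $26.00 → $1,613.95; payment $485.00; balance $1,128.95
Week 6: opening $1,128.95; interest $19.00 → $1,147.95; payment $345.00; balance $802.95
Week 7: opening $802.95; interest $13.00 → $815.95; payment $245.00; balance $570.95
Week 8: opening $570.95; interest $10.00 → $580.95; payment $192.00; balance $388.95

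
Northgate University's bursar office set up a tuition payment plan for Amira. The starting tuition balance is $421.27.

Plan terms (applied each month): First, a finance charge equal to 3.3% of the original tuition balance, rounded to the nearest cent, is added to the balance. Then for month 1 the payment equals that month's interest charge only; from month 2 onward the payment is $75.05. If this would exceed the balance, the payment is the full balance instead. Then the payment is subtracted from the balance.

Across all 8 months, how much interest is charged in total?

Month 1: opening $421.27; interest $13.90 → $435.17; payment $13.90; balance $421.27
Month 2: opening $421.27; interest $13.90 → $435.17; payment $75.05; balance $360.12
Month 3: opening $360.12; interest $13.90 → $374.02; payment $75.05; balance $298.97
Month 4: opening $298.97; interest $13.90 → $312.87; payment $75.05; balance $237.82
Month 5: opening $237.82; interest $13.90 → $251.72; payment $75.05; balance $176.67
Month 6: opening $176.67; interest $13.90 → $190.57; payment $75.05; balance $115.52
Month 7: opening $115.52; interest $13.90 → $129.42; payment $75.05; balance $54.37
Month 8: opening $54.37; interest $13.90 → $68.27; payment $68.27; balance $0.00
Total interest: $13.90 + $13.90 + $13.90 + $13.90 + $13.90 + $13.90 + $13.90 + $13.90 = $111.20

$111.20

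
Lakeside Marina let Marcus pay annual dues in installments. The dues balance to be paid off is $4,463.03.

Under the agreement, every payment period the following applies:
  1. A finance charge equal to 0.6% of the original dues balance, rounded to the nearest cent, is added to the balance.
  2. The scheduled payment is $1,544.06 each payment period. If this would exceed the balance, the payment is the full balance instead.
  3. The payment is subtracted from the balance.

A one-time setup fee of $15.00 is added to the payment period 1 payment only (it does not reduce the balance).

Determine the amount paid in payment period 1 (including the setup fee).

# | Opening | Interest | Payment | Fee | End bal
1 | $4,463.03 | $26.78 | $1,544.06 | $15.00 | $2,945.75

$1,559.06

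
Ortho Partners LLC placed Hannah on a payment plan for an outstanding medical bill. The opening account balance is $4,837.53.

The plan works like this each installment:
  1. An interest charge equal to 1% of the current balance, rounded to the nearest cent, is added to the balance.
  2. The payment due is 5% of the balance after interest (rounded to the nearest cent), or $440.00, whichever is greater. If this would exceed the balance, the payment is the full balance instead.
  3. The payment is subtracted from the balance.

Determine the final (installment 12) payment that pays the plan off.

Installment 1: $4,837.53 +$48.38 interest = $4,885.91; pay $440.00 → $4,445.91
Installment 2: $4,445.91 +$44.46 interest = $4,490.37; pay $440.00 → $4,050.37
Installment 3: $4,050.37 +$40.50 interest = $4,090.87; pay $440.00 → $3,650.87
Installment 4: $3,650.87 +$36.51 interest = $3,687.38; pay $440.00 → $3,247.38
Installment 5: $3,247.38 +$32.47 interest = $3,279.85; pay $440.00 → $2,839.85
Installment 6: $2,839.85 +$28.40 interest = $2,868.25; pay $440.00 → $2,428.25
Installment 7: $2,428.25 +$24.28 interest = $2,452.53; pay $440.00 → $2,012.53
Installment 8: $2,012.53 +$20.13 interest = $2,032.66; pay $440.00 → $1,592.66
Installment 9: $1,592.66 +$15.93 interest = $1,608.59; pay $440.00 → $1,168.59
Installment 10: $1,168.59 +$11.69 interest = $1,180.28; pay $440.00 → $740.28
Installment 11: $740.28 +$7.40 interest = $747.68; pay $440.00 → $307.68
Installment 12: $307.68 +$3.08 interest = $310.76; pay $310.76 → $0.00

$310.76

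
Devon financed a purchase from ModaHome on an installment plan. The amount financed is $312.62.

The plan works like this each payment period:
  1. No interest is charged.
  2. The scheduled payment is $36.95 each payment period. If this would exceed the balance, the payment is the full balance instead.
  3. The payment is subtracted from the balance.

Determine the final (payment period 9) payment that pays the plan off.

$17.02

Payment period 1: $312.62 − $36.95 → $275.67
Payment period 2: $275.67 − $36.95 → $238.72
Payment period 3: $238.72 − $36.95 → $201.77
Payment period 4: $201.77 − $36.95 → $164.82
Payment period 5: $164.82 − $36.95 → $127.87
Payment period 6: $127.87 − $36.95 → $90.92
Payment period 7: $90.92 − $36.95 → $53.97
Payment period 8: $53.97 − $36.95 → $17.02
Payment period 9: $17.02 − $17.02 → $0.00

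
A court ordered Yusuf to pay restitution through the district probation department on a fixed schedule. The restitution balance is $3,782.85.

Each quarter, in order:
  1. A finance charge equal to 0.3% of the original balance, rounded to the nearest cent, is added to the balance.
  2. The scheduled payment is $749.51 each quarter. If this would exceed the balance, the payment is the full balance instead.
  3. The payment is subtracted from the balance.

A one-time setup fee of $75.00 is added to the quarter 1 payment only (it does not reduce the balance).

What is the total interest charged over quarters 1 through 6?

$68.10

# | Opening | Interest | Payment | Fee | End bal
1 | $3,782.85 | $11.35 | $749.51 | $75.00 | $3,044.69
2 | $3,044.69 | $11.35 | $749.51 | — | $2,306.53
3 | $2,306.53 | $11.35 | $749.51 | — | $1,568.37
4 | $1,568.37 | $11.35 | $749.51 | — | $830.21
5 | $830.21 | $11.35 | $749.51 | — | $92.05
6 | $92.05 | $11.35 | $103.40 | — | $0.00
Total interest: $11.35 + $11.35 + $11.35 + $11.35 + $11.35 + $11.35 = $68.10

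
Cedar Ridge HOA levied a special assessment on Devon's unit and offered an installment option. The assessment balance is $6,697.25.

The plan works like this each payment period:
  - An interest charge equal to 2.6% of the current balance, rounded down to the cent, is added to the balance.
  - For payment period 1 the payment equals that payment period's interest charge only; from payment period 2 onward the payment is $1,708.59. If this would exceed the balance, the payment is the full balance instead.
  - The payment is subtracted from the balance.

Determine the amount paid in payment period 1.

$174.12

Payment period 1: $6,697.25 +$174.12 interest = $6,871.37; pay $174.12 → $6,697.25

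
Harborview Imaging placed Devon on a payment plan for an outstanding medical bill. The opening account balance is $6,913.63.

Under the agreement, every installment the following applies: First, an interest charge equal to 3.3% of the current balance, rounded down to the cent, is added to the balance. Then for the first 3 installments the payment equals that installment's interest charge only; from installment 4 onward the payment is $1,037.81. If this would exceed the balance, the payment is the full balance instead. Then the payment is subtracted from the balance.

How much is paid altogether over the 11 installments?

Installment 1: opening $6,913.63; interest $228.14 → $7,141.77; payment $228.14; balance $6,913.63
Installment 2: opening $6,913.63; interest $228.14 → $7,141.77; payment $228.14; balance $6,913.63
Installment 3: opening $6,913.63; interest $228.14 → $7,141.77; payment $228.14; balance $6,913.63
Installment 4: opening $6,913.63; interest $228.14 → $7,141.77; payment $1,037.81; balance $6,103.96
Installment 5: opening $6,103.96; interest $201.43 → $6,305.39; payment $1,037.81; balance $5,267.58
Installment 6: opening $5,267.58; interest $173.83 → $5,441.41; payment $1,037.81; balance $4,403.60
Installment 7: opening $4,403.60; interest $145.31 → $4,548.91; payment $1,037.81; balance $3,511.10
Installment 8: opening $3,511.10; interest $115.86 → $3,626.96; payment $1,037.81; balance $2,589.15
Installment 9: opening $2,589.15; interest $85.44 → $2,674.59; payment $1,037.81; balance $1,636.78
Installment 10: opening $1,636.78; interest $54.01 → $1,690.79; payment $1,037.81; balance $652.98
Installment 11: opening $652.98; interest $21.54 → $674.52; payment $674.52; balance $0.00
Total paid: $8,623.61

$8,623.61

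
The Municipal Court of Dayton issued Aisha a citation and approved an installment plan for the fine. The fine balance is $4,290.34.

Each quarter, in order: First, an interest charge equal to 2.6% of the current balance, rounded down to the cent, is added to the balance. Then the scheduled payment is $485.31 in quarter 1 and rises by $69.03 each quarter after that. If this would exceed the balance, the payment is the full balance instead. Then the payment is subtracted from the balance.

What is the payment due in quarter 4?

Quarter 1: $4,290.34 +$111.54 interest = $4,401.88; pay $485.31 → $3,916.57
Quarter 2: $3,916.57 +$101.83 interest = $4,018.40; pay $554.34 → $3,464.06
Quarter 3: $3,464.06 +$90.06 interest = $3,554.12; pay $623.37 → $2,930.75
Quarter 4: $2,930.75 +$76.19 interest = $3,006.94; pay $692.40 → $2,314.54

$692.40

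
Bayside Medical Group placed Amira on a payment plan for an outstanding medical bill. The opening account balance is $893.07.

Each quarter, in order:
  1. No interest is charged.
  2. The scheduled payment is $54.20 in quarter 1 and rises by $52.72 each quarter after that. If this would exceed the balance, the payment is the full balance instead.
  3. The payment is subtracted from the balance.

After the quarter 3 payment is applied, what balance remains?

# | Opening | Payment | End bal
1 | $893.07 | $54.20 | $838.87
2 | $838.87 | $106.92 | $731.95
3 | $731.95 | $159.64 | $572.31

$572.31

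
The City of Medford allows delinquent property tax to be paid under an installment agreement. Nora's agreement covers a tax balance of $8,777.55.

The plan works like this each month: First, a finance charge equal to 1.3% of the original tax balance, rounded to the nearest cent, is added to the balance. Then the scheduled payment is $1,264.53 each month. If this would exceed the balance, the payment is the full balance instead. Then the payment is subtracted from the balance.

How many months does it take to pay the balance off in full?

# | Opening | Interest | Payment | End bal
1 | $8,777.55 | $114.11 | $1,264.53 | $7,627.13
2 | $7,627.13 | $114.11 | $1,264.53 | $6,476.71
3 | $6,476.71 | $114.11 | $1,264.53 | $5,326.29
4 | $5,326.29 | $114.11 | $1,264.53 | $4,175.87
5 | $4,175.87 | $114.11 | $1,264.53 | $3,025.45
6 | $3,025.45 | $114.11 | $1,264.53 | $1,875.03
7 | $1,875.03 | $114.11 | $1,264.53 | $724.61
8 | $724.61 | $114.11 | $838.72 | $0.00
Balance reaches $0.00 in month 8.

8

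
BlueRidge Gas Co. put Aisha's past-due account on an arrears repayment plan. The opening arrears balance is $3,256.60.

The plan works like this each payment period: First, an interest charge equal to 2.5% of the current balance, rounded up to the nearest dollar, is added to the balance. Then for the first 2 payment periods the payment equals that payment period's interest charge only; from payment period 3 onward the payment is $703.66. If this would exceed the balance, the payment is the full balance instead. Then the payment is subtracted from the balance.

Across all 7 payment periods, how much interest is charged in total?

$413.00

Payment period 1: opening $3,256.60; interest $82.00 → $3,338.60; payment $82.00; balance $3,256.60
Payment period 2: opening $3,256.60; interest $82.00 → $3,338.60; payment $82.00; balance $3,256.60
Payment period 3: opening $3,256.60; interest $82.00 → $3,338.60; payment $703.66; balance $2,634.94
Payment period 4: opening $2,634.94; interest $66.00 → $2,700.94; payment $703.66; balance $1,997.28
Payment period 5: opening $1,997.28; interest $50.00 → $2,047.28; payment $703.66; balance $1,343.62
Payment period 6: opening $1,343.62; interest $34.00 → $1,377.62; payment $703.66; balance $673.96
Payment period 7: opening $673.96; interest $17.00 → $690.96; payment $690.96; balance $0.00
Total interest: $82.00 + $82.00 + $82.00 + $66.00 + $50.00 + $34.00 + $17.00 = $413.00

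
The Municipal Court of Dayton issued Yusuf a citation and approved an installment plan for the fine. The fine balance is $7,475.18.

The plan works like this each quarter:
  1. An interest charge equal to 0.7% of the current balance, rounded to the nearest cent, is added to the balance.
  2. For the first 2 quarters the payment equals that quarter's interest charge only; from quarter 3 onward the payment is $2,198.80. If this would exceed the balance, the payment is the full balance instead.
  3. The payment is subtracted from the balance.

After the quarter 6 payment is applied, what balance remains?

$0.00

# | Opening | Interest | Payment | End bal
1 | $7,475.18 | $52.33 | $52.33 | $7,475.18
2 | $7,475.18 | $52.33 | $52.33 | $7,475.18
3 | $7,475.18 | $52.33 | $2,198.80 | $5,328.71
4 | $5,328.71 | $37.30 | $2,198.80 | $3,167.21
5 | $3,167.21 | $22.17 | $2,198.80 | $990.58
6 | $990.58 | $6.93 | $997.51 | $0.00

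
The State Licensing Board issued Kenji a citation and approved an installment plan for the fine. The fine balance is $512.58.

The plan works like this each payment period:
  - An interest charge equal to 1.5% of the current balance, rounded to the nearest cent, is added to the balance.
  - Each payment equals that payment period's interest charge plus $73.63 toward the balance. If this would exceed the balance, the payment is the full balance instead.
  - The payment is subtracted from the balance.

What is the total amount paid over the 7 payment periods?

$543.21

Payment period 1: opening $512.58; interest $7.69 → $520.27; payment $81.32; balance $438.95
Payment period 2: opening $438.95; interest $6.58 → $445.53; payment $80.21; balance $365.32
Payment period 3: opening $365.32; interest $5.48 → $370.80; payment $79.11; balance $291.69
Payment period 4: opening $291.69; interest $4.38 → $296.07; payment $78.01; balance $218.06
Payment period 5: opening $218.06; interest $3.27 → $221.33; payment $76.90; balance $144.43
Payment period 6: opening $144.43; interest $2.17 → $146.60; payment $75.80; balance $70.80
Payment period 7: opening $70.80; interest $1.06 → $71.86; payment $71.86; balance $0.00
Total paid: $543.21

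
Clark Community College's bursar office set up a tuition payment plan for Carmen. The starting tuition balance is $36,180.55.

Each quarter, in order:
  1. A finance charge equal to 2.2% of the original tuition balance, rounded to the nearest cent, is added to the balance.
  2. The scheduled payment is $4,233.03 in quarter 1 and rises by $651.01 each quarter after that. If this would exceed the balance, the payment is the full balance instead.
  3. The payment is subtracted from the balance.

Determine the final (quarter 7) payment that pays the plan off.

Quarter 1: opening $36,180.55; interest $795.97 → $36,976.52; payment $4,233.03; balance $32,743.49
Quarter 2: opening $32,743.49; interest $795.97 → $33,539.46; payment $4,884.04; balance $28,655.42
Quarter 3: opening $28,655.42; interest $795.97 → $29,451.39; payment $5,535.05; balance $23,916.34
Quarter 4: opening $23,916.34; interest $795.97 → $24,712.31; payment $6,186.06; balance $18,526.25
Quarter 5: opening $18,526.25; interest $795.97 → $19,322.22; payment $6,837.07; balance $12,485.15
Quarter 6: opening $12,485.15; interest $795.97 → $13,281.12; payment $7,488.08; balance $5,793.04
Quarter 7: opening $5,793.04; interest $795.97 → $6,589.01; payment $6,589.01; balance $0.00

$6,589.01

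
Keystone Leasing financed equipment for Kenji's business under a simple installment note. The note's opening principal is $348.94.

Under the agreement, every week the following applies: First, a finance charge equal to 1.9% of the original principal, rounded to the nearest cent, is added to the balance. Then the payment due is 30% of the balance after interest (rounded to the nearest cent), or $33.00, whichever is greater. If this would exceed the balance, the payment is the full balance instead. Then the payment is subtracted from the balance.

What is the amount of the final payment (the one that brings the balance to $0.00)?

$23.06

Week 1: $348.94 +$6.63 interest = $355.57; pay $106.67 → $248.90
Week 2: $248.90 +$6.63 interest = $255.53; pay $76.66 → $178.87
Week 3: $178.87 +$6.63 interest = $185.50; pay $55.65 → $129.85
Week 4: $129.85 +$6.63 interest = $136.48; pay $40.94 → $95.54
Week 5: $95.54 +$6.63 interest = $102.17; pay $33.00 → $69.17
Week 6: $69.17 +$6.63 interest = $75.80; pay $33.00 → $42.80
Week 7: $42.80 +$6.63 interest = $49.43; pay $33.00 → $16.43
Week 8: $16.43 +$6.63 interest = $23.06; pay $23.06 → $0.00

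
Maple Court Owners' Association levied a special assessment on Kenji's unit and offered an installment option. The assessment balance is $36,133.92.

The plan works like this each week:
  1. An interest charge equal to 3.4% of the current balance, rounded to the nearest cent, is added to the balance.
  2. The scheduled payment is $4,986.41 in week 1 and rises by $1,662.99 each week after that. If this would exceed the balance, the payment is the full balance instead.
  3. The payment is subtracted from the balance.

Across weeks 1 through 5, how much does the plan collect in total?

$40,379.73

Week 1: opening $36,133.92; interest $1,228.55 → $37,362.47; payment $4,986.41; balance $32,376.06
Week 2: opening $32,376.06; interest $1,100.79 → $33,476.85; payment $6,649.40; balance $26,827.45
Week 3: opening $26,827.45; interest $912.13 → $27,739.58; payment $8,312.39; balance $19,427.19
Week 4: opening $19,427.19; interest $660.52 → $20,087.71; payment $9,975.38; balance $10,112.33
Week 5: opening $10,112.33; interest $343.82 → $10,456.15; payment $10,456.15; balance $0.00
Total paid: $40,379.73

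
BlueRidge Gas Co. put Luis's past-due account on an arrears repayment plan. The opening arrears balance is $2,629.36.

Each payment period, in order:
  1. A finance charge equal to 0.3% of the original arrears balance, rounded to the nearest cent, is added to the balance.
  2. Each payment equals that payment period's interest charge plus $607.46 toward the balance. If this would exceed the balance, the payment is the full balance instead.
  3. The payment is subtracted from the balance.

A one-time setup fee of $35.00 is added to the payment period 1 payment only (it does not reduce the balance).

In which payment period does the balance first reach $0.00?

5

Payment period 1: opening $2,629.36; interest $7.89 → $2,637.25; payment $615.35 (+ $35.00 fee); balance $2,021.90
Payment period 2: opening $2,021.90; interest $7.89 → $2,029.79; payment $615.35; balance $1,414.44
Payment period 3: opening $1,414.44; interest $7.89 → $1,422.33; payment $615.35; balance $806.98
Payment period 4: opening $806.98; interest $7.89 → $814.87; payment $615.35; balance $199.52
Payment period 5: opening $199.52; interest $7.89 → $207.41; payment $207.41; balance $0.00
Balance reaches $0.00 in payment period 5.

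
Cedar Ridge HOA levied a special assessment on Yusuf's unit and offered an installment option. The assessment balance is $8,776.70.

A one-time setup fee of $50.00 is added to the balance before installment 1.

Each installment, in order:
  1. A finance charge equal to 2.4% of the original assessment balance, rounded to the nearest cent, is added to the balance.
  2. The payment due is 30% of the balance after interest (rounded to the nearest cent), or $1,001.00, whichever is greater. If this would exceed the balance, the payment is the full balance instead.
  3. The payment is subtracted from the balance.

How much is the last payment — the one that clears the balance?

$332.34

# | Opening | Interest | Payment | End bal
1 | $8,826.70 | $210.64 | $2,711.20 | $6,326.14
2 | $6,326.14 | $210.64 | $1,961.03 | $4,575.75
3 | $4,575.75 | $210.64 | $1,435.92 | $3,350.47
4 | $3,350.47 | $210.64 | $1,068.33 | $2,492.78
5 | $2,492.78 | $210.64 | $1,001.00 | $1,702.42
6 | $1,702.42 | $210.64 | $1,001.00 | $912.06
7 | $912.06 | $210.64 | $1,001.00 | $121.70
8 | $121.70 | $210.64 | $332.34 | $0.00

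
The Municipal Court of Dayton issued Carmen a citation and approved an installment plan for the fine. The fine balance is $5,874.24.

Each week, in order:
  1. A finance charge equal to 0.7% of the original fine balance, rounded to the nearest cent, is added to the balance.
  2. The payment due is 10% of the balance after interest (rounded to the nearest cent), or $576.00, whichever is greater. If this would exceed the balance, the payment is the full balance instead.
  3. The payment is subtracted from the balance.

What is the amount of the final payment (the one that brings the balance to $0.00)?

Week 1: $5,874.24 +$41.12 interest = $5,915.36; pay $591.54 → $5,323.82
Week 2: $5,323.82 +$41.12 interest = $5,364.94; pay $576.00 → $4,788.94
Week 3: $4,788.94 +$41.12 interest = $4,830.06; pay $576.00 → $4,254.06
Week 4: $4,254.06 +$41.12 interest = $4,295.18; pay $576.00 → $3,719.18
Week 5: $3,719.18 +$41.12 interest = $3,760.30; pay $576.00 → $3,184.30
Week 6: $3,184.30 +$41.12 interest = $3,225.42; pay $576.00 → $2,649.42
Week 7: $2,649.42 +$41.12 interest = $2,690.54; pay $576.00 → $2,114.54
Week 8: $2,114.54 +$41.12 interest = $2,155.66; pay $576.00 → $1,579.66
Week 9: $1,579.66 +$41.12 interest = $1,620.78; pay $576.00 → $1,044.78
Week 10: $1,044.78 +$41.12 interest = $1,085.90; pay $576.00 → $509.90
Week 11: $509.90 +$41.12 interest = $551.02; pay $551.02 → $0.00

$551.02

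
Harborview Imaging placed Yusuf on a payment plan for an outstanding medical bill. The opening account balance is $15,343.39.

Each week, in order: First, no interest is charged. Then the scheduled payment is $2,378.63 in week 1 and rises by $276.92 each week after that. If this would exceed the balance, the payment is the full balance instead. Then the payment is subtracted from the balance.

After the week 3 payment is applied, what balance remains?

$7,376.74

Week 1: $15,343.39 − $2,378.63 → $12,964.76
Week 2: $12,964.76 − $2,655.55 → $10,309.21
Week 3: $10,309.21 − $2,932.47 → $7,376.74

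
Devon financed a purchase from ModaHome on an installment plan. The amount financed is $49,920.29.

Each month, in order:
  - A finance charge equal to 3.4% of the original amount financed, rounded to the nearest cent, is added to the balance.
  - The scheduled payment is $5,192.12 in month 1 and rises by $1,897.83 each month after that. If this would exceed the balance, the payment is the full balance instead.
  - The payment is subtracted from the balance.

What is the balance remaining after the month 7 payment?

$0.00

Month 1: opening $49,920.29; interest $1,697.29 → $51,617.58; payment $5,192.12; balance $46,425.46
Month 2: opening $46,425.46; interest $1,697.29 → $48,122.75; payment $7,089.95; balance $41,032.80
Month 3: opening $41,032.80; interest $1,697.29 → $42,730.09; payment $8,987.78; balance $33,742.31
Month 4: opening $33,742.31; interest $1,697.29 → $35,439.60; payment $10,885.61; balance $24,553.99
Month 5: opening $24,553.99; interest $1,697.29 → $26,251.28; payment $12,783.44; balance $13,467.84
Month 6: opening $13,467.84; interest $1,697.29 → $15,165.13; payment $14,681.27; balance $483.86
Month 7: opening $483.86; interest $1,697.29 → $2,181.15; payment $2,181.15; balance $0.00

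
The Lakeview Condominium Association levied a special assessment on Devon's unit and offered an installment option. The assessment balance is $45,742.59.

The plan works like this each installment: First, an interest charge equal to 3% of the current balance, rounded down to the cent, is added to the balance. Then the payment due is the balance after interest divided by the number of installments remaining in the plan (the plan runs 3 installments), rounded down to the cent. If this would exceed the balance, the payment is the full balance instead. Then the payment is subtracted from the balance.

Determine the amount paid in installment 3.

Installment 1: opening $45,742.59; interest $1,372.27 → $47,114.86; payment $15,704.95; balance $31,409.91
Installment 2: opening $31,409.91; interest $942.29 → $32,352.20; payment $16,176.10; balance $16,176.10
Installment 3: opening $16,176.10; interest $485.28 → $16,661.38; payment $16,661.38; balance $0.00

$16,661.38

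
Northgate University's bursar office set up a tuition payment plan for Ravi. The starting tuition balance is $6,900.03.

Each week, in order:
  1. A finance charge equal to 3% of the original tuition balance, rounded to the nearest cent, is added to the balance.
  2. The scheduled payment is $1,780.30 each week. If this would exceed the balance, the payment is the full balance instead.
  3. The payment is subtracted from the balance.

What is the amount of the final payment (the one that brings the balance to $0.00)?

Week 1: $6,900.03 +$207.00 interest = $7,107.03; pay $1,780.30 → $5,326.73
Week 2: $5,326.73 +$207.00 interest = $5,533.73; pay $1,780.30 → $3,753.43
Week 3: $3,753.43 +$207.00 interest = $3,960.43; pay $1,780.30 → $2,180.13
Week 4: $2,180.13 +$207.00 interest = $2,387.13; pay $1,780.30 → $606.83
Week 5: $606.83 +$207.00 interest = $813.83; pay $813.83 → $0.00

$813.83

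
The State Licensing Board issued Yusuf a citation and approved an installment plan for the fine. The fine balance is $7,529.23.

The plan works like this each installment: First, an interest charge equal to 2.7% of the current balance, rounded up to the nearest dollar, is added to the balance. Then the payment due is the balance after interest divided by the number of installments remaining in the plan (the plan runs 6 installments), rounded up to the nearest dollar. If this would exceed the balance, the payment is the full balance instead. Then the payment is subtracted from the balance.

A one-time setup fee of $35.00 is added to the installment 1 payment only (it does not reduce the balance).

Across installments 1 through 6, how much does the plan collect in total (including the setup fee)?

Installment 1: $7,529.23 +$204.00 interest = $7,733.23; pay $1,289.00 (+ $35.00 fee) → $6,444.23
Installment 2: $6,444.23 +$174.00 interest = $6,618.23; pay $1,324.00 → $5,294.23
Installment 3: $5,294.23 +$143.00 interest = $5,437.23; pay $1,360.00 → $4,077.23
Installment 4: $4,077.23 +$111.00 interest = $4,188.23; pay $1,397.00 → $2,791.23
Installment 5: $2,791.23 +$76.00 interest = $2,867.23; pay $1,434.00 → $1,433.23
Installment 6: $1,433.23 +$39.00 interest = $1,472.23; pay $1,472.23 → $0.00
Total paid: $8,311.23

$8,311.23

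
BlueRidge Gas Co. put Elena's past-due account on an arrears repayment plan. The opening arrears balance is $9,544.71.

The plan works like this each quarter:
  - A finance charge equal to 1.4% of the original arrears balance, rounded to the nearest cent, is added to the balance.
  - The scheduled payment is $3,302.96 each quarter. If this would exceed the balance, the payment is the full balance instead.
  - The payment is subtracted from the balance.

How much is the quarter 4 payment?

$170.35

Quarter 1: $9,544.71 +$133.63 interest = $9,678.34; pay $3,302.96 → $6,375.38
Quarter 2: $6,375.38 +$133.63 interest = $6,509.01; pay $3,302.96 → $3,206.05
Quarter 3: $3,206.05 +$133.63 interest = $3,339.68; pay $3,302.96 → $36.72
Quarter 4: $36.72 +$133.63 interest = $170.35; pay $170.35 → $0.00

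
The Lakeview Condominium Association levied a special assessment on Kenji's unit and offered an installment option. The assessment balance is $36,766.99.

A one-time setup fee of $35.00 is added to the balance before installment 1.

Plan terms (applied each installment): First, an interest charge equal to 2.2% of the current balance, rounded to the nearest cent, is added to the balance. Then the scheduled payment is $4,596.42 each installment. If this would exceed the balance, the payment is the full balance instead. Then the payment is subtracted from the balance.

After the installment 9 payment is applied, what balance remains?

Installment 1: opening $36,801.99; interest $809.64 → $37,611.63; payment $4,596.42; balance $33,015.21
Installment 2: opening $33,015.21; interest $726.33 → $33,741.54; payment $4,596.42; balance $29,145.12
Installment 3: opening $29,145.12; interest $641.19 → $29,786.31; payment $4,596.42; balance $25,189.89
Installment 4: opening $25,189.89; interest $554.18 → $25,744.07; payment $4,596.42; balance $21,147.65
Installment 5: opening $21,147.65; interest $465.25 → $21,612.90; payment $4,596.42; balance $17,016.48
Installment 6: opening $17,016.48; interest $374.36 → $17,390.84; payment $4,596.42; balance $12,794.42
Installment 7: opening $12,794.42; interest $281.48 → $13,075.90; payment $4,596.42; balance $8,479.48
Installment 8: opening $8,479.48; interest $186.55 → $8,666.03; payment $4,596.42; balance $4,069.61
Installment 9: opening $4,069.61; interest $89.53 → $4,159.14; payment $4,159.14; balance $0.00

$0.00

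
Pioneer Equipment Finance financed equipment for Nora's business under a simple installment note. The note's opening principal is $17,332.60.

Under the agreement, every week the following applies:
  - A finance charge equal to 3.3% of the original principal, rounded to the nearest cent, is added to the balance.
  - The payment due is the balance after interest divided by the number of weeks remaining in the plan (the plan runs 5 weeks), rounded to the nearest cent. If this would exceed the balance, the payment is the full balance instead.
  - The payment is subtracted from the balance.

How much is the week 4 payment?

$4,200.56

Week 1: $17,332.60 +$571.98 interest = $17,904.58; pay $3,580.92 → $14,323.66
Week 2: $14,323.66 +$571.98 interest = $14,895.64; pay $3,723.91 → $11,171.73
Week 3: $11,171.73 +$571.98 interest = $11,743.71; pay $3,914.57 → $7,829.14
Week 4: $7,829.14 +$571.98 interest = $8,401.12; pay $4,200.56 → $4,200.56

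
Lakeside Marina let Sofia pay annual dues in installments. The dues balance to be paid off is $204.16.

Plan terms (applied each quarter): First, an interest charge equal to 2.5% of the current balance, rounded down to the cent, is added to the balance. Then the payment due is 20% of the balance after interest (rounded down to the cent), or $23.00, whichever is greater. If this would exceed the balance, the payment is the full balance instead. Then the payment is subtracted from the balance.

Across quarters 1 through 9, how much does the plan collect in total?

Quarter 1: opening $204.16; interest $5.10 → $209.26; payment $41.85; balance $167.41
Quarter 2: opening $167.41; interest $4.18 → $171.59; payment $34.31; balance $137.28
Quarter 3: opening $137.28; interest $3.43 → $140.71; payment $28.14; balance $112.57
Quarter 4: opening $112.57; interest $2.81 → $115.38; payment $23.07; balance $92.31
Quarter 5: opening $92.31; interest $2.30 → $94.61; payment $23.00; balance $71.61
Quarter 6: opening $71.61; interest $1.79 → $73.40; payment $23.00; balance $50.40
Quarter 7: opening $50.40; interest $1.26 → $51.66; payment $23.00; balance $28.66
Quarter 8: opening $28.66; interest $0.71 → $29.37; payment $23.00; balance $6.37
Quarter 9: opening $6.37; interest $0.15 → $6.52; payment $6.52; balance $0.00
Total paid: $225.89

$225.89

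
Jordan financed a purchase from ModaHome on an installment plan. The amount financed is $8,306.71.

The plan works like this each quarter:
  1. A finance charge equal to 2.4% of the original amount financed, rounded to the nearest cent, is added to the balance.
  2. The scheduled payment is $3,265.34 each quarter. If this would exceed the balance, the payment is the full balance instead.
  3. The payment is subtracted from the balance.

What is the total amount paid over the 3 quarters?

$8,904.79

Quarter 1: $8,306.71 +$199.36 interest = $8,506.07; pay $3,265.34 → $5,240.73
Quarter 2: $5,240.73 +$199.36 interest = $5,440.09; pay $3,265.34 → $2,174.75
Quarter 3: $2,174.75 +$199.36 interest = $2,374.11; pay $2,374.11 → $0.00
Total paid: $8,904.79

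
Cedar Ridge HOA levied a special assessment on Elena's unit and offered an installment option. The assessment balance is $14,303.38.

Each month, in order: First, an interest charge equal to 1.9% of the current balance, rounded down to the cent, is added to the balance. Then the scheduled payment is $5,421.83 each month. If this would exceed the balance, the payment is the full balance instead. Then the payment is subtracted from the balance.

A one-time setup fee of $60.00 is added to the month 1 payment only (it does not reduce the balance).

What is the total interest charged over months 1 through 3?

$519.87

Month 1: $14,303.38 +$271.76 interest = $14,575.14; pay $5,421.83 (+ $60.00 fee) → $9,153.31
Month 2: $9,153.31 +$173.91 interest = $9,327.22; pay $5,421.83 → $3,905.39
Month 3: $3,905.39 +$74.20 interest = $3,979.59; pay $3,979.59 → $0.00
Total interest: $271.76 + $173.91 + $74.20 = $519.87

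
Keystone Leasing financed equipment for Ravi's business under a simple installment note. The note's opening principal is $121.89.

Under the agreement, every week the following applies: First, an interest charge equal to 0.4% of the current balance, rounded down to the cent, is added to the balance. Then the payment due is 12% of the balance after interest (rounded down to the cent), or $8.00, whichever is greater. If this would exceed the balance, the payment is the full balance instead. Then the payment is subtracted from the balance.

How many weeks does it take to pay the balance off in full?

# | Opening | Interest | Payment | End bal
1 | $121.89 | $0.48 | $14.68 | $107.69
2 | $107.69 | $0.43 | $12.97 | $95.15
3 | $95.15 | $0.38 | $11.46 | $84.07
4 | $84.07 | $0.33 | $10.12 | $74.28
5 | $74.28 | $0.29 | $8.94 | $65.63
6 | $65.63 | $0.26 | $8.00 | $57.89
7 | $57.89 | $0.23 | $8.00 | $50.12
8 | $50.12 | $0.20 | $8.00 | $42.32
9 | $42.32 | $0.16 | $8.00 | $34.48
10 | $34.48 | $0.13 | $8.00 | $26.61
11 | $26.61 | $0.10 | $8.00 | $18.71
12 | $18.71 | $0.07 | $8.00 | $10.78
13 | $10.78 | $0.04 | $8.00 | $2.82
14 | $2.82 | $0.01 | $2.83 | $0.00
Balance reaches $0.00 in week 14.

14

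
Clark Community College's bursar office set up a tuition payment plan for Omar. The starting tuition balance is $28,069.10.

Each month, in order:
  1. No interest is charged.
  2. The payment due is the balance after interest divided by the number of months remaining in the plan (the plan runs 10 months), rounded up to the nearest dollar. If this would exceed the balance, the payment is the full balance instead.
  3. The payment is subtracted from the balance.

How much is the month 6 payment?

Month 1: $28,069.10 − $2,807.00 → $25,262.10
Month 2: $25,262.10 − $2,807.00 → $22,455.10
Month 3: $22,455.10 − $2,807.00 → $19,648.10
Month 4: $19,648.10 − $2,807.00 → $16,841.10
Month 5: $16,841.10 − $2,807.00 → $14,034.10
Month 6: $14,034.10 − $2,807.00 → $11,227.10

$2,807.00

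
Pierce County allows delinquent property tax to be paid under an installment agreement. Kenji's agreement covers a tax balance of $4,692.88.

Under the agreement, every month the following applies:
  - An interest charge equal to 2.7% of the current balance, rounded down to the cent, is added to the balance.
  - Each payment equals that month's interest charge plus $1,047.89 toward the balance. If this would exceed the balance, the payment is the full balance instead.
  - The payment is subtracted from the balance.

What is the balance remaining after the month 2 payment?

# | Opening | Interest | Payment | End bal
1 | $4,692.88 | $126.70 | $1,174.59 | $3,644.99
2 | $3,644.99 | $98.41 | $1,146.30 | $2,597.10

$2,597.10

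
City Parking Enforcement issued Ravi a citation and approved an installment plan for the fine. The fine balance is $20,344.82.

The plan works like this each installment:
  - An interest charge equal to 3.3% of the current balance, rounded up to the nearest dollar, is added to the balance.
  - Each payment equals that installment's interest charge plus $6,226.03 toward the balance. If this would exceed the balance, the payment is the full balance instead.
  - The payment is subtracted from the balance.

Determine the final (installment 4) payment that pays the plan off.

$1,722.73

Installment 1: $20,344.82 +$672.00 interest = $21,016.82; pay $6,898.03 → $14,118.79
Installment 2: $14,118.79 +$466.00 interest = $14,584.79; pay $6,692.03 → $7,892.76
Installment 3: $7,892.76 +$261.00 interest = $8,153.76; pay $6,487.03 → $1,666.73
Installment 4: $1,666.73 +$56.00 interest = $1,722.73; pay $1,722.73 → $0.00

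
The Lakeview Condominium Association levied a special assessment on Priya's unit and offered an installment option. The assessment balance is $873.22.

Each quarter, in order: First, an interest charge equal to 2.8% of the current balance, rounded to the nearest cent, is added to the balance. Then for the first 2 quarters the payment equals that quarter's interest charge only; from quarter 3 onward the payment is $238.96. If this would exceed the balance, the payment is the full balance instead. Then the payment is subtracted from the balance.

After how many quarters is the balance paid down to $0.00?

6

# | Opening | Interest | Payment | End bal
1 | $873.22 | $24.45 | $24.45 | $873.22
2 | $873.22 | $24.45 | $24.45 | $873.22
3 | $873.22 | $24.45 | $238.96 | $658.71
4 | $658.71 | $18.44 | $238.96 | $438.19
5 | $438.19 | $12.27 | $238.96 | $211.50
6 | $211.50 | $5.92 | $217.42 | $0.00
Balance reaches $0.00 in quarter 6.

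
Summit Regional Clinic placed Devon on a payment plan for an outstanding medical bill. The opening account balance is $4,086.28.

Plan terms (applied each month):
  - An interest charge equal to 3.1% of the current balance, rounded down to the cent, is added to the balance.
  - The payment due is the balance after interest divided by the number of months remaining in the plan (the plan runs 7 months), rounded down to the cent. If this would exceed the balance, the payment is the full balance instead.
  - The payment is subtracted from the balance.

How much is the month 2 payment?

Month 1: $4,086.28 +$126.67 interest = $4,212.95; pay $601.85 → $3,611.10
Month 2: $3,611.10 +$111.94 interest = $3,723.04; pay $620.50 → $3,102.54

$620.50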